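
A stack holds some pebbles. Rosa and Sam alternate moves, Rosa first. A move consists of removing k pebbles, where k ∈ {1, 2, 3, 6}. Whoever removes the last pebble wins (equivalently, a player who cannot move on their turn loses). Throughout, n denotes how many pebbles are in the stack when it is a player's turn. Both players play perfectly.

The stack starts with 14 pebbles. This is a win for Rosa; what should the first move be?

Remove 2, leaving 12.

Build the W/L table. Terminal = L. A non-terminal position is W if it has a move to some L; otherwise it is L.
n=0: no move → L
n=1: can move to 0, which is L ⇒ W
n=2: can move to 0, which is L ⇒ W
n=3: can move to 0, which is L ⇒ W
n=4: moves to 3(W), 2(W), 1(W); every one is W ⇒ L
n=5: can move to 4, which is L ⇒ W
n=6: can move to 4, which is L ⇒ W
n=7: can move to 4, which is L ⇒ W
n=8: moves to 7(W), 6(W), 5(W), 2(W); every one is W ⇒ L
n=9: can move to 8, which is L ⇒ W
n=10: can move to 8, which is L ⇒ W
n=11: can move to 8, which is L ⇒ W
n=12: moves to 11(W), 10(W), 9(W), 6(W); every one is W ⇒ L
n=13: can move to 12, which is L ⇒ W
n=14: can move to 12, which is L ⇒ W
From 14, the L positions reachable in one move are: 12, 8. Any move reaching one of these is winning.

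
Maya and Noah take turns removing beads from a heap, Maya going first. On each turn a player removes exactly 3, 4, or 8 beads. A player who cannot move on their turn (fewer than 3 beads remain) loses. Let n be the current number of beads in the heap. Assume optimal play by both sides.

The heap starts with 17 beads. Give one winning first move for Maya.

Remove 3, leaving 14.

Positions with no move are L. A position that does have a move is losing for the player to move precisely when every available move leads to a winning position for the opponent. Fill in the labels:
n=0: no move → L
n=1: no move → L
n=2: no move → L
n=3: →0(L), so W
n=4: →1(L), so W
n=5: →2(L), so W
n=6: →2(L), so W
n=7: →4(W), 3(W) — all W, so L
n=8: →0(L), so W
n=9: →1(L), so W
n=10: →7(L), so W
n=11: →7(L), so W
n=12: →9(W), 8(W), 4(W) — all W, so L
n=13: →10(W), 9(W), 5(W) — all W, so L
n=14: →11(W), 10(W), 6(W) — all W, so L
n=15: →12(L), so W
n=16: →13(L), so W
n=17: →14(L), so W
From 17, the L positions reachable in one move are: 14, 13. Any move reaching one of these is winning.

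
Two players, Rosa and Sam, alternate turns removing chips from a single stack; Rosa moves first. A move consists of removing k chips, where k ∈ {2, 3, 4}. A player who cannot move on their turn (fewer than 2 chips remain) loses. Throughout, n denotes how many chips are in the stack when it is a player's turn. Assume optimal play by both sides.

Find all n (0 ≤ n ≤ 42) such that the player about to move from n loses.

0, 1, 6, 7, 12, 13, 18, 19, 24, 25, 30, 31, 36, 37, 42

Work bottom-up. With no move the player to move loses. Otherwise the position is W if at least one move leads to an L position for the opponent, and L if every move leads to a W.
n=0: no move → L
n=1: no move → L
n=2: →0(L), so W
n=3: →1(L), so W
n=4: →1(L), so W
n=5: →1(L), so W
n=6: →4(W), 3(W), 2(W) — all W, so L
n=7: →5(W), 4(W), 3(W) — all W, so L
n=8: →6(L), so W
n=9: →7(L), so W
n=10: →7(L), so W
n=11: →7(L), so W
n=12: →10(W), 9(W), 8(W) — all W, so L
n=13: →11(W), 10(W), 9(W) — all W, so L
n=14: →12(L), so W
n=15: →13(L), so W
n=16: →13(L), so W
n=17: →13(L), so W
n=18: →16(W), 15(W), 14(W) — all W, so L
n=19: →17(W), 16(W), 15(W) — all W, so L
n=20: →18(L), so W
n=21: →19(L), so W
n=22: →19(L), so W
n=23: →19(L), so W
n=24: →22(W), 21(W), 20(W) — all W, so L
n=25: →23(W), 22(W), 21(W) — all W, so L
n=26: →24(L), so W
n=27: →25(L), so W
n=28: →25(L), so W
n=29: →25(L), so W
n=30: →28(W), 27(W), 26(W) — all W, so L
n=31: →29(W), 28(W), 27(W) — all W, so L
n=32: →30(L), so W
n=33: →31(L), so W
n=34: →31(L), so W
n=35: →31(L), so W
n=36: →34(W), 33(W), 32(W) — all W, so L
n=37: →35(W), 34(W), 33(W) — all W, so L
n=38: →36(L), so W
n=39: →37(L), so W
n=40: →37(L), so W
n=41: →37(L), so W
n=42: →40(W), 39(W), 38(W) — all W, so L
The losing starting values of n are exactly the entries labelled L in this table (15 of them).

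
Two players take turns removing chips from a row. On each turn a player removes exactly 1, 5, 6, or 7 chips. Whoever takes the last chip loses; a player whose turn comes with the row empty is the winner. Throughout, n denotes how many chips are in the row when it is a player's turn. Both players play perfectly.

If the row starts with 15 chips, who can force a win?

Label each position W (a win for the player to move) or L (a loss). A position with no legal move is W; any other position is W exactly when some move reaches an L, and L when every move reaches a W.
n=0: no move; the opponent has just taken the last chip and therefore loses → W
n=1: L (sole option 0(W) is W)
n=2: W (go to 1, an L position)
n=3: L (sole option 2(W) is W)
n=4: W (go to 3, an L position)
n=5: L (options 4(W), 0(W) are all W)
n=6: W (go to 5, an L position)
n=7: W (go to 1, an L position)
n=8: W (go to 3, an L position)
n=9: W (go to 3, an L position)
n=10: W (go to 5, an L position)
n=11: W (go to 5, an L position)
n=12: W (go to 5, an L position)
n=13: L (options 12(W), 8(W), 7(W), 6(W) are all W)
n=14: W (go to 13, an L position)
n=15: L (options 14(W), 10(W), 9(W), 8(W) are all W)
Every move from 15 reaches a W position, so the mover loses.

The second player wins.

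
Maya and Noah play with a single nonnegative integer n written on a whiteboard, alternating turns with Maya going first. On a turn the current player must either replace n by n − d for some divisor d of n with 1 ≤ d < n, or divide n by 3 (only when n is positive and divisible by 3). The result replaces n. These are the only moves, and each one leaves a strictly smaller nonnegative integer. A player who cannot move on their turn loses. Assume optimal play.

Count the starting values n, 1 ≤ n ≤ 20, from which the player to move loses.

9

Positions with no move are L. A position that does have a move is losing for the player to move precisely when every available move leads to a winning position for the opponent. Fill in the labels:
n=0: no move → L
n=1: no move → L
n=2: →1(L), so W
n=3: →1(L), so W
n=4: →2(W), 3(W) — all W, so L
n=5: →4(L), so W
n=6: →4(L), so W
n=7: →6(W) only, which is W, so L
n=8: →4(L), so W
n=9: →3(W), 6(W), 8(W) — all W, so L
n=10: →9(L), so W
n=11: →10(W) only, which is W, so L
n=12: →4(L), so W
n=13: →12(W) only, which is W, so L
n=14: →7(L), so W
n=15: →5(W), 10(W), 12(W), 14(W) — all W, so L
n=16: →15(L), so W
n=17: →16(W) only, which is W, so L
n=18: →9(L), so W
n=19: →18(W) only, which is W, so L
n=20: →15(L), so W
L entries with 1 ≤ n ≤ 20 (n=0 is outside the asked range and is not counted): n = 1, 4, 7, 9, 11, 13, 15, 17, 19; that makes 9.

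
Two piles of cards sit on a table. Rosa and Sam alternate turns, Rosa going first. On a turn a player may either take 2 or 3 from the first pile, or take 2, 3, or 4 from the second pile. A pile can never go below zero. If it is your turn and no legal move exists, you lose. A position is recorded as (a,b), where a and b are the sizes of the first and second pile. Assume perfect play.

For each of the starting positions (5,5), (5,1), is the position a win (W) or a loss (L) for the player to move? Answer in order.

Compute win/loss labels from the base case upward. A position with no move is L. Any other position is W if it can reach an L in one move, else L.
No move ever increases a pile, so every position that can arise here has a ≤ 5 and b ≤ 5; it is enough to label the cells with 0 ≤ a ≤ 5 and 0 ≤ b ≤ 5.
Every move lowers a or b (never raises either), so fill the grid row by row in increasing a, and left to right within a row: each cell's successors are then already labelled.
      b=0  b=1  b=2  b=3  b=4  b=5
a=0:    L    L    W    W    W    W
a=1:    L    L    W    W    W    W
a=2:    W    W    L    L    W    W
a=3:    W    W    L    L    W    W
a=4:    W    W    W    W    L    L
a=5:    L    L    W    W    W    W
Cells with no legal move (terminal, hence L): (0,0), (0,1), (1,0), (1,1).
The remaining L cells, each justified by listing all of its moves:
(2,2): →(0,2)(W), (2,0)(W) — all W, so L
(2,3): →(0,3)(W), (2,1)(W), (2,0)(W) — all W, so L
(3,2): →(1,2)(W), (0,2)(W), (3,0)(W) — all W, so L
(3,3): →(1,3)(W), (0,3)(W), (3,1)(W), (3,0)(W) — all W, so L
(4,4): →(2,4)(W), (1,4)(W), (4,2)(W), (4,1)(W), (4,0)(W) — all W, so L
(4,5): →(2,5)(W), (1,5)(W), (4,3)(W), (4,2)(W), (4,1)(W) — all W, so L
(5,0): →(3,0)(W), (2,0)(W) — all W, so L
(5,1): →(3,1)(W), (2,1)(W) — all W, so L
Every other cell has at least one move into one of the L cells above, so it is W.
(5,5): the move to (5,1) reaches an L cell, so W
(5,1): one of the L cells justified above, so L

(5,5): W, (5,1): L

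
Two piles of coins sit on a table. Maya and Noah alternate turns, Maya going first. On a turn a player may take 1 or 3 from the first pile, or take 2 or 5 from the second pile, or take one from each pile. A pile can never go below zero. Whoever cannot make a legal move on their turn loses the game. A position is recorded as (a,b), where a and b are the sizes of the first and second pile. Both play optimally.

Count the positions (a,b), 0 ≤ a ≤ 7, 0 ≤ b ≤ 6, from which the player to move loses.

Work bottom-up. With no move the player to move loses. Otherwise the position is W if at least one move leads to an L position for the opponent, and L if every move leads to a W.
Every move lowers a or b (never raises either), so fill the grid row by row in increasing a, and left to right within a row: each cell's successors are then already labelled.
      b=0  b=1  b=2  b=3  b=4  b=5  b=6
a=0:    L    L    W    W    L    W    W
a=1:    W    W    W    L    W    W    L
a=2:    L    L    W    W    W    W    W
a=3:    W    W    W    L    W    W    L
a=4:    L    L    W    W    W    W    W
a=5:    W    W    W    L    L    W    W
a=6:    L    L    W    W    W    W    W
a=7:    W    W    W    L    L    W    W
Cells with no legal move (terminal, hence L): (0,0), (0,1).
The remaining L cells, each justified by listing all of its moves:
(0,4): only reaches (0,2)(W), which is W → L
(1,3): only reaches (0,3)(W), (1,1)(W), (0,2)(W), all W → L
(1,6): only reaches (0,6)(W), (1,4)(W), (1,1)(W), (0,5)(W), all W → L
(2,0): only reaches (1,0)(W), which is W → L
(2,1): only reaches (1,1)(W), (1,0)(W), all W → L
(3,3): only reaches (2,3)(W), (0,3)(W), (3,1)(W), (2,2)(W), all W → L
(3,6): only reaches (2,6)(W), (0,6)(W), (3,4)(W), (3,1)(W), (2,5)(W), all W → L
(4,0): only reaches (3,0)(W), (1,0)(W), all W → L
(4,1): only reaches (3,1)(W), (1,1)(W), (3,0)(W), all W → L
(5,3): only reaches (4,3)(W), (2,3)(W), (5,1)(W), (4,2)(W), all W → L
(5,4): only reaches (4,4)(W), (2,4)(W), (5,2)(W), (4,3)(W), all W → L
(6,0): only reaches (5,0)(W), (3,0)(W), all W → L
(6,1): only reaches (5,1)(W), (3,1)(W), (5,0)(W), all W → L
(7,3): only reaches (6,3)(W), (4,3)(W), (7,1)(W), (6,2)(W), all W → L
(7,4): only reaches (6,4)(W), (4,4)(W), (7,2)(W), (6,3)(W), all W → L
Every other cell has at least one move into one of the L cells above, so it is W.
L cells per row: a=0: 3, a=1: 2, a=2: 2, a=3: 2, a=4: 2, a=5: 2, a=6: 2, a=7: 2; total 17.

17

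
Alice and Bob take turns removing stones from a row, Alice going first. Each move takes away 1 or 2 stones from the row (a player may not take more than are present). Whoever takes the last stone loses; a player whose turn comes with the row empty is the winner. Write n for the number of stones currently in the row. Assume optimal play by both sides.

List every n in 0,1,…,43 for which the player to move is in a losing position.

Label each position W (a win for the player to move) or L (a loss). A position with no legal move is W; any other position is W exactly when some move reaches an L, and L when every move reaches a W.
n=0: no move; the opponent has just taken the last stone and therefore loses → W
n=1: →0(W) only, which is W, so L
n=2: →1(L), so W
n=3: →1(L), so W
n=4: →3(W), 2(W) — all W, so L
n=5: →4(L), so W
n=6: →4(L), so W
n=7: →6(W), 5(W) — all W, so L
n=8: →7(L), so W
n=9: →7(L), so W
n=10: →9(W), 8(W) — all W, so L
n=11: →10(L), so W
n=12: →10(L), so W
n=13: →12(W), 11(W) — all W, so L
n=14: →13(L), so W
n=15: →13(L), so W
n=16: →15(W), 14(W) — all W, so L
n=17: →16(L), so W
n=18: →16(L), so W
n=19: →18(W), 17(W) — all W, so L
n=20: →19(L), so W
n=21: →19(L), so W
n=22: →21(W), 20(W) — all W, so L
n=23: →22(L), so W
n=24: →22(L), so W
n=25: →24(W), 23(W) — all W, so L
n=26: →25(L), so W
n=27: →25(L), so W
n=28: →27(W), 26(W) — all W, so L
n=29: →28(L), so W
n=30: →28(L), so W
n=31: →30(W), 29(W) — all W, so L
n=32: →31(L), so W
n=33: →31(L), so W
n=34: →33(W), 32(W) — all W, so L
n=35: →34(L), so W
n=36: →34(L), so W
n=37: →36(W), 35(W) — all W, so L
n=38: →37(L), so W
n=39: →37(L), so W
n=40: →39(W), 38(W) — all W, so L
n=41: →40(L), so W
n=42: →40(L), so W
n=43: →42(W), 41(W) — all W, so L
Reading off the rows marked L gives the requested list; there are 15 such values of n.

1, 4, 7, 10, 13, 16, 19, 22, 25, 28, 31, 34, 37, 40, 43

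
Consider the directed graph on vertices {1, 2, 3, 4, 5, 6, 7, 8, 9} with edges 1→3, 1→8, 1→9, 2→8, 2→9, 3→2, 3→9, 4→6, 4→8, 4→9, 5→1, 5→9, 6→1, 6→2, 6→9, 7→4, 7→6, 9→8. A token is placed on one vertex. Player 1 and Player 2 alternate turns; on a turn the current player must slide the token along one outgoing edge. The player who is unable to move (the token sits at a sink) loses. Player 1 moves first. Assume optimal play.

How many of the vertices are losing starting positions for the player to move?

4

Label each position W (a win for the player to move) or L (a loss). A position with no legal move is L; any other position is W exactly when some move reaches an L, and L when every move reaches a W.
Every edge goes from a vertex to one that appears earlier in the order 8, 9, 2, 3, 1, 6, 4, 5, 7, so processing vertices in that order labels each vertex after all of its successors.
8: no outgoing edge → L
9: →8(L), so W
2: →8(L), so W
3: →2(W), 9(W) — all W, so L
1: →3(L), so W
6: →1(W), 2(W), 9(W) — all W, so L
4: →6(L), so W
5: →1(W), 9(W) — all W, so L
7: →6(L), so W
The L vertices are 3, 5, 6, 8; that is 4 in all.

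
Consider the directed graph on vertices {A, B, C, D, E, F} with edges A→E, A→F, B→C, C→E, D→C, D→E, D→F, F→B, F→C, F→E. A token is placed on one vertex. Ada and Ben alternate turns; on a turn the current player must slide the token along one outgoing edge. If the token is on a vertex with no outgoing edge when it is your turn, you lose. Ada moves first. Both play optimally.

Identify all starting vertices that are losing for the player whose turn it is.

Label each position W (a win for the player to move) or L (a loss). A position with no legal move is L; any other position is W exactly when some move reaches an L, and L when every move reaches a W.
Every edge goes from a vertex to one that appears earlier in the order E, C, B, F, A, D, so processing vertices in that order labels each vertex after all of its successors.
E: no outgoing edge → L
C: can move to E, which is L ⇒ W
B: the only move is to C(W), a W ⇒ L
F: can move to B, which is L ⇒ W
A: can move to E, which is L ⇒ W
D: can move to E, which is L ⇒ W
The losing starting vertices are exactly the entries labelled L in this table (2 of them).

B, E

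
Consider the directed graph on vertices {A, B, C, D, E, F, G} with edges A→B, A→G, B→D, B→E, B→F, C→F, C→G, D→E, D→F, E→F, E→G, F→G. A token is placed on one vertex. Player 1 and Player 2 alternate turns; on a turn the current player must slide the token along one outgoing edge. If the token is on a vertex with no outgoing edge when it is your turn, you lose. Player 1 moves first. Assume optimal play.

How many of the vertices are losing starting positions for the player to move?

2

Work bottom-up. With no move the player to move loses. Otherwise the position is W if at least one move leads to an L position for the opponent, and L if every move leads to a W.
Every edge goes from a vertex to one that appears earlier in the order G, F, E, D, B, C, A, so processing vertices in that order labels each vertex after all of its successors.
G: no outgoing edge → L
F: can move to G, which is L ⇒ W
E: can move to G, which is L ⇒ W
D: moves to E(W), F(W); every one is W ⇒ L
B: can move to D, which is L ⇒ W
C: can move to G, which is L ⇒ W
A: can move to G, which is L ⇒ W
The L vertices are D, G; that is 2 in all.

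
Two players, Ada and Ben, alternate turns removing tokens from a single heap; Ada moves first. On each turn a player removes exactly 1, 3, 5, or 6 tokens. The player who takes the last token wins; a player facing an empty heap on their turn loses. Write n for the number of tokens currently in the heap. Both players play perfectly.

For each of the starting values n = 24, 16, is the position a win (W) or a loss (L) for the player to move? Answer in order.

24: L, 16: W

Use the standard recursion: the mover loses at a terminal position; elsewhere, the mover wins exactly when some move hands the opponent an L position.
n=0: no move → L
n=1: reaches L-position 0 → W
n=2: only reaches 1(W), which is W → L
n=3: reaches L-position 2 → W
n=4: only reaches 3(W), 1(W), all W → L
n=5: reaches L-position 4 → W
n=6: reaches L-position 0 → W
n=7: reaches L-position 4 → W
n=8: reaches L-position 2 → W
n=9: reaches L-position 4 → W
n=10: reaches L-position 4 → W
n=11: only reaches 10(W), 8(W), 6(W), 5(W), all W → L
n=12: reaches L-position 11 → W
n=13: only reaches 12(W), 10(W), 8(W), 7(W), all W → L
n=14: reaches L-position 13 → W
n=15: only reaches 14(W), 12(W), 10(W), 9(W), all W → L
n=16: reaches L-position 15 → W
n=17: reaches L-position 11 → W
n=18: reaches L-position 15 → W
n=19: reaches L-position 13 → W
n=20: reaches L-position 15 → W
n=21: reaches L-position 15 → W
n=22: only reaches 21(W), 19(W), 17(W), 16(W), all W → L
n=23: reaches L-position 22 → W
n=24: only reaches 23(W), 21(W), 19(W), 18(W), all W → L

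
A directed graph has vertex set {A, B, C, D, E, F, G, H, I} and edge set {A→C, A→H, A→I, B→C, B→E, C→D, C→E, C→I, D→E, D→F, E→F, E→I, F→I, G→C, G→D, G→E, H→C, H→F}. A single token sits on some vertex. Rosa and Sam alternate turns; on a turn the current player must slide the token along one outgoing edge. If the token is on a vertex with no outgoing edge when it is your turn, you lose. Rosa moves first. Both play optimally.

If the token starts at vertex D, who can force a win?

Sam wins.

Positions with no move are L. A position that does have a move is losing for the player to move precisely when every available move leads to a winning position for the opponent. Fill in the labels:
Every edge goes from a vertex to one that appears earlier in the order I, F, E, D, C, G, H, A, B, so processing vertices in that order labels each vertex after all of its successors.
I: no outgoing edge → L
F: W (go to I, an L position)
E: W (go to I, an L position)
D: L (options E(W), F(W) are all W)
C: W (go to D, an L position)
G: W (go to D, an L position)
H: L (options C(W), F(W) are all W)
A: W (go to H, an L position)
B: L (options C(W), E(W) are all W)
The starting position D is L: whatever Rosa does, the opponent receives a W position.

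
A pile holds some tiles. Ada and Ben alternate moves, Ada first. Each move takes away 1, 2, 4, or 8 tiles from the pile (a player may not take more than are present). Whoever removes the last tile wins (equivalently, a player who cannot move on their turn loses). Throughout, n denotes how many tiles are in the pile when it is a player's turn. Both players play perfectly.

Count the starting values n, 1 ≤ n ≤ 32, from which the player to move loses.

Positions with no move are L. A position that does have a move is losing for the player to move precisely when every available move leads to a winning position for the opponent. Fill in the labels:
n=0: no move → L
n=1: →0(L), so W
n=2: →0(L), so W
n=3: →2(W), 1(W) — all W, so L
n=4: →3(L), so W
n=5: →3(L), so W
n=6: →5(W), 4(W), 2(W) — all W, so L
n=7: →6(L), so W
n=8: →6(L), so W
n=9: →8(W), 7(W), 5(W), 1(W) — all W, so L
n=10: →9(L), so W
n=11: →9(L), so W
n=12: →11(W), 10(W), 8(W), 4(W) — all W, so L
n=13: →12(L), so W
n=14: →12(L), so W
n=15: →14(W), 13(W), 11(W), 7(W) — all W, so L
n=16: →15(L), so W
n=17: →15(L), so W
n=18: →17(W), 16(W), 14(W), 10(W) — all W, so L
n=19: →18(L), so W
n=20: →18(L), so W
n=21: →20(W), 19(W), 17(W), 13(W) — all W, so L
n=22: →21(L), so W
n=23: →21(L), so W
n=24: →23(W), 22(W), 20(W), 16(W) — all W, so L
n=25: →24(L), so W
n=26: →24(L), so W
n=27: →26(W), 25(W), 23(W), 19(W) — all W, so L
n=28: →27(L), so W
n=29: →27(L), so W
n=30: →29(W), 28(W), 26(W), 22(W) — all W, so L
n=31: →30(L), so W
n=32: →30(L), so W
L entries with 1 ≤ n ≤ 32 (n=0 is outside the asked range and is not counted): n = 3, 6, 9, 12, 15, 18, 21, 24, 27, 30; that makes 10.

10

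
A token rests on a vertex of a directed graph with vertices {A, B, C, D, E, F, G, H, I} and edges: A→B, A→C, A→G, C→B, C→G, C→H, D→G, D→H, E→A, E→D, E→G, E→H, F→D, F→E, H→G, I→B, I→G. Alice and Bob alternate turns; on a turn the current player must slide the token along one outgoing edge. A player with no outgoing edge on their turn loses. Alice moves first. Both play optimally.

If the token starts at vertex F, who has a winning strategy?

Classify positions by backward induction: terminal positions (no move available) are L. From any other position, the mover wins iff some move reaches an L.
Every edge goes from a vertex to one that appears earlier in the order G, B, H, C, D, A, I, E, F, so processing vertices in that order labels each vertex after all of its successors.
G: no outgoing edge → L
B: no outgoing edge → L
H: →G(L), so W
C: →B(L), so W
D: →G(L), so W
A: →B(L), so W
I: →B(L), so W
E: →G(L), so W
F: →E(W), D(W) — all W, so L
The starting position F is L: whatever Alice does, the opponent receives a W position.

Bob wins.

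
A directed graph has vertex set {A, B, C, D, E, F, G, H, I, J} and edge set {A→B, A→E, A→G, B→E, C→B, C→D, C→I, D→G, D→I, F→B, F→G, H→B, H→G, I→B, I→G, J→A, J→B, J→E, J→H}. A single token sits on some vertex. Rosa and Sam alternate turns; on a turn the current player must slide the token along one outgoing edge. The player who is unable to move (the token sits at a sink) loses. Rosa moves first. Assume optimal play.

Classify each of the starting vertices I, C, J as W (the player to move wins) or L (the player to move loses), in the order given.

I: W, C: L, J: W

Use the standard recursion: the mover loses at a terminal position; elsewhere, the mover wins exactly when some move hands the opponent an L position.
Every edge goes from a vertex to one that appears earlier in the order G, E, B, A, I, H, D, C, J, F, so processing vertices in that order labels each vertex after all of its successors.
G: no outgoing edge → L
E: no outgoing edge → L
B: W (go to E, an L position)
A: W (go to E, an L position)
I: W (go to G, an L position)
H: W (go to G, an L position)
D: W (go to G, an L position)
C: L (options D(W), I(W), B(W) are all W)
J: W (go to E, an L position)
F: W (go to G, an L position)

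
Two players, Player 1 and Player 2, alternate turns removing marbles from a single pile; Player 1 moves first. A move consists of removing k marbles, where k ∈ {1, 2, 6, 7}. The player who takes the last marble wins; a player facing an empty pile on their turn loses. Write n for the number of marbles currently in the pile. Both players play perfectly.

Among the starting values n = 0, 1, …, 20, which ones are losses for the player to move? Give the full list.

Build the W/L table. Terminal = L. A non-terminal position is W if it has a move to some L; otherwise it is L.
n=0: no move → L
n=1: can move to 0, which is L ⇒ W
n=2: can move to 0, which is L ⇒ W
n=3: moves to 2(W), 1(W); every one is W ⇒ L
n=4: can move to 3, which is L ⇒ W
n=5: can move to 3, which is L ⇒ W
n=6: can move to 0, which is L ⇒ W
n=7: can move to 0, which is L ⇒ W
n=8: moves to 7(W), 6(W), 2(W), 1(W); every one is W ⇒ L
n=9: can move to 8, which is L ⇒ W
n=10: can move to 8, which is L ⇒ W
n=11: moves to 10(W), 9(W), 5(W), 4(W); every one is W ⇒ L
n=12: can move to 11, which is L ⇒ W
n=13: can move to 11, which is L ⇒ W
n=14: can move to 8, which is L ⇒ W
n=15: can move to 8, which is L ⇒ W
n=16: moves to 15(W), 14(W), 10(W), 9(W); every one is W ⇒ L
n=17: can move to 16, which is L ⇒ W
n=18: can move to 16, which is L ⇒ W
n=19: moves to 18(W), 17(W), 13(W), 12(W); every one is W ⇒ L
n=20: can move to 19, which is L ⇒ W
Reading off the rows marked L gives the requested list; there are 6 such values of n.

0, 3, 8, 11, 16, 19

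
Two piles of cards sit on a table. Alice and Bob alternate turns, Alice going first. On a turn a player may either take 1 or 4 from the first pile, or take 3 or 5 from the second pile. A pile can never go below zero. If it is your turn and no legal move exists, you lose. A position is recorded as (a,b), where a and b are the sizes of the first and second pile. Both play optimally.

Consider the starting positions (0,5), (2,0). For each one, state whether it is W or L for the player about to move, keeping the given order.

Work bottom-up. With no move the player to move loses. Otherwise the position is W if at least one move leads to an L position for the opponent, and L if every move leads to a W.
No move ever increases a pile, so every position that can arise here has a ≤ 2 and b ≤ 5; it is enough to label the cells with 0 ≤ a ≤ 2 and 0 ≤ b ≤ 5.
Every move lowers a or b (never raises either), so fill the grid row by row in increasing a, and left to right within a row: each cell's successors are then already labelled.
      b=0  b=1  b=2  b=3  b=4  b=5
a=0:    L    L    L    W    W    W
a=1:    W    W    W    L    L    L
a=2:    L    L    L    W    W    W
Cells with no legal move (terminal, hence L): (0,0), (0,1), (0,2).
The remaining L cells, each justified by listing all of its moves:
(1,3): →(0,3)(W), (1,0)(W) — all W, so L
(1,4): →(0,4)(W), (1,1)(W) — all W, so L
(1,5): →(0,5)(W), (1,2)(W), (1,0)(W) — all W, so L
(2,0): →(1,0)(W) only, which is W, so L
(2,1): →(1,1)(W) only, which is W, so L
(2,2): →(1,2)(W) only, which is W, so L
Every other cell has at least one move into one of the L cells above, so it is W.
(0,5): the move to (0,2) reaches an L cell, so W
(2,0): one of the L cells justified above, so L

(0,5): W, (2,0): L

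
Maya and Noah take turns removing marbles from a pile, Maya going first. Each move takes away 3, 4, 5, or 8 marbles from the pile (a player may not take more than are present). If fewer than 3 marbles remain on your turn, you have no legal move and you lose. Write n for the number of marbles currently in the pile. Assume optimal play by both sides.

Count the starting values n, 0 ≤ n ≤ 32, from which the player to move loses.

Compute win/loss labels from the base case upward. A position with no move is L. Any other position is W if it can reach an L in one move, else L.
n=0: no move → L
n=1: no move → L
n=2: no move → L
n=3: can move to 0, which is L ⇒ W
n=4: can move to 1, which is L ⇒ W
n=5: can move to 2, which is L ⇒ W
n=6: can move to 2, which is L ⇒ W
n=7: can move to 2, which is L ⇒ W
n=8: can move to 0, which is L ⇒ W
n=9: can move to 1, which is L ⇒ W
n=10: can move to 2, which is L ⇒ W
n=11: moves to 8(W), 7(W), 6(W), 3(W); every one is W ⇒ L
n=12: moves to 9(W), 8(W), 7(W), 4(W); every one is W ⇒ L
n=13: moves to 10(W), 9(W), 8(W), 5(W); every one is W ⇒ L
n=14: can move to 11, which is L ⇒ W
n=15: can move to 12, which is L ⇒ W
n=16: can move to 13, which is L ⇒ W
n=17: can move to 13, which is L ⇒ W
n=18: can move to 13, which is L ⇒ W
n=19: can move to 11, which is L ⇒ W
n=20: can move to 12, which is L ⇒ W
n=21: can move to 13, which is L ⇒ W
n=22: moves to 19(W), 18(W), 17(W), 14(W); every one is W ⇒ L
n=23: moves to 20(W), 19(W), 18(W), 15(W); every one is W ⇒ L
n=24: moves to 21(W), 20(W), 19(W), 16(W); every one is W ⇒ L
n=25: can move to 22, which is L ⇒ W
n=26: can move to 23, which is L ⇒ W
n=27: can move to 24, which is L ⇒ W
n=28: can move to 24, which is L ⇒ W
n=29: can move to 24, which is L ⇒ W
n=30: can move to 22, which is L ⇒ W
n=31: can move to 23, which is L ⇒ W
n=32: can move to 24, which is L ⇒ W
L entries with 0 ≤ n ≤ 32: n = 0, 1, 2, 11, 12, 13, 22, 23, 24; that makes 9.

9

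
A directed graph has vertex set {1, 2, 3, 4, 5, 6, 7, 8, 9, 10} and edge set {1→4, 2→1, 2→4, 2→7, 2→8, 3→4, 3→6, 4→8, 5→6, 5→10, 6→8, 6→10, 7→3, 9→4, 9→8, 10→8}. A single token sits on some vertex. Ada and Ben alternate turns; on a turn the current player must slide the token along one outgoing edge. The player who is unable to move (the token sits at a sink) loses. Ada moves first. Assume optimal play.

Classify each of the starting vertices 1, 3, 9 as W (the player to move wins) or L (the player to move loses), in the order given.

Compute win/loss labels from the base case upward. A position with no move is L. Any other position is W if it can reach an L in one move, else L.
Every edge goes from a vertex to one that appears earlier in the order 8, 10, 6, 5, 4, 3, 7, 9, 1, 2, so processing vertices in that order labels each vertex after all of its successors.
8: no outgoing edge → L
10: →8(L), so W
6: →8(L), so W
5: →6(W), 10(W) — all W, so L
4: →8(L), so W
3: →4(W), 6(W) — all W, so L
7: →3(L), so W
9: →8(L), so W
1: →4(W) only, which is W, so L
2: →1(L), so W

1: L, 3: L, 9: W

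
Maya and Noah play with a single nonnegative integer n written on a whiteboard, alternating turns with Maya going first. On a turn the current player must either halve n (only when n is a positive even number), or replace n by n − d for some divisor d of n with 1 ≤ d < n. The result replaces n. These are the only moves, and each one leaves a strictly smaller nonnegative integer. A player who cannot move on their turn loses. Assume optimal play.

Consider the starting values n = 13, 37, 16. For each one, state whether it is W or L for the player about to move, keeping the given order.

13: L, 37: L, 16: W

Work bottom-up. With no move the player to move loses. Otherwise the position is W if at least one move leads to an L position for the opponent, and L if every move leads to a W.
n=0: no move → L
n=1: no move → L
n=2: →1(L), so W
n=3: →2(W) only, which is W, so L
n=4: →3(L), so W
n=5: →4(W) only, which is W, so L
n=6: →3(L), so W
n=7: →6(W) only, which is W, so L
n=8: →7(L), so W
n=9: →6(W), 8(W) — all W, so L
n=10: →5(L), so W
n=11: →10(W) only, which is W, so L
n=12: →9(L), so W
n=13: →12(W) only, which is W, so L
n=14: →7(L), so W
n=15: →10(W), 12(W), 14(W) — all W, so L
n=16: →15(L), so W
n=17: →16(W) only, which is W, so L
n=18: →9(L), so W
n=19: →18(W) only, which is W, so L
n=20: →15(L), so W
n=21: →14(W), 18(W), 20(W) — all W, so L
n=22: →11(L), so W
n=23: →22(W) only, which is W, so L
n=24: →21(L), so W
n=25: →20(W), 24(W) — all W, so L
n=26: →13(L), so W
n=27: →18(W), 24(W), 26(W) — all W, so L
n=28: →21(L), so W
n=29: →28(W) only, which is W, so L
n=30: →15(L), so W
n=31: →30(W) only, which is W, so L
n=32: →31(L), so W
n=33: →22(W), 30(W), 32(W) — all W, so L
n=34: →17(L), so W
n=35: →28(W), 30(W), 34(W) — all W, so L
n=36: →27(L), so W
n=37: →36(W) only, which is W, so L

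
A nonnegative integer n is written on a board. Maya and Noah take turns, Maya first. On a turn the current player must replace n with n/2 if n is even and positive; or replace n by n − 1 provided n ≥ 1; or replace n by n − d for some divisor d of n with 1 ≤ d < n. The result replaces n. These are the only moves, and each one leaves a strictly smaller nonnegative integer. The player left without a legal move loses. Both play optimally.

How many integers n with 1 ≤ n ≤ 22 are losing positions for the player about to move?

10

Build the W/L table. Terminal = L. A non-terminal position is W if it has a move to some L; otherwise it is L.
n=0: no move → L
n=1: reaches L-position 0 → W
n=2: only reaches 1(W), which is W → L
n=3: reaches L-position 2 → W
n=4: reaches L-position 2 → W
n=5: only reaches 4(W), which is W → L
n=6: reaches L-position 5 → W
n=7: only reaches 6(W), which is W → L
n=8: reaches L-position 7 → W
n=9: only reaches 6(W), 8(W), all W → L
n=10: reaches L-position 5 → W
n=11: only reaches 10(W), which is W → L
n=12: reaches L-position 9 → W
n=13: only reaches 12(W), which is W → L
n=14: reaches L-position 7 → W
n=15: only reaches 10(W), 12(W), 14(W), all W → L
n=16: reaches L-position 15 → W
n=17: only reaches 16(W), which is W → L
n=18: reaches L-position 9 → W
n=19: only reaches 18(W), which is W → L
n=20: reaches L-position 15 → W
n=21: only reaches 14(W), 18(W), 20(W), all W → L
n=22: reaches L-position 11 → W
L entries with 1 ≤ n ≤ 22 (n=0 is outside the asked range and is not counted): n = 2, 5, 7, 9, 11, 13, 15, 17, 19, 21; that makes 10.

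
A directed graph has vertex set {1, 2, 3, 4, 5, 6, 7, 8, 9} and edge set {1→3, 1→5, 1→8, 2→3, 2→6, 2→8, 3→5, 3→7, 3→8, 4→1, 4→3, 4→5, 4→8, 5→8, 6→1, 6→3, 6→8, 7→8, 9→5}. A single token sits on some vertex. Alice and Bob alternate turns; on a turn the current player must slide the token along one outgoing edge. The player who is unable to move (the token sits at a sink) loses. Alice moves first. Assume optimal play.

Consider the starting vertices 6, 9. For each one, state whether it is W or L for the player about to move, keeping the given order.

Use the standard recursion: the mover loses at a terminal position; elsewhere, the mover wins exactly when some move hands the opponent an L position.
Every edge goes from a vertex to one that appears earlier in the order 8, 5, 7, 3, 1, 6, 9, 4, 2, so processing vertices in that order labels each vertex after all of its successors.
8: no outgoing edge → L
5: W (go to 8, an L position)
7: W (go to 8, an L position)
3: W (go to 8, an L position)
1: W (go to 8, an L position)
6: W (go to 8, an L position)
9: L (sole option 5(W) is W)
4: W (go to 8, an L position)
2: W (go to 8, an L position)

6: W, 9: L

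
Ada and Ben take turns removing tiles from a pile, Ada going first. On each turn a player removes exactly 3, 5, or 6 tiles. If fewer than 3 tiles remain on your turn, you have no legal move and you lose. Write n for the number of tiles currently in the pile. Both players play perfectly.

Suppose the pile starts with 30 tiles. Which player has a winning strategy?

Build the W/L table. Terminal = L. A non-terminal position is W if it has a move to some L; otherwise it is L.
n=0: no move → L
n=1: no move → L
n=2: no move → L
n=3: can move to 0, which is L ⇒ W
n=4: can move to 1, which is L ⇒ W
n=5: can move to 2, which is L ⇒ W
n=6: can move to 1, which is L ⇒ W
n=7: can move to 2, which is L ⇒ W
n=8: can move to 2, which is L ⇒ W
n=9: moves to 6(W), 4(W), 3(W); every one is W ⇒ L
n=10: moves to 7(W), 5(W), 4(W); every one is W ⇒ L
n=11: moves to 8(W), 6(W), 5(W); every one is W ⇒ L
n=12: can move to 9, which is L ⇒ W
n=13: can move to 10, which is L ⇒ W
n=14: can move to 11, which is L ⇒ W
n=15: can move to 10, which is L ⇒ W
n=16: can move to 11, which is L ⇒ W
n=17: can move to 11, which is L ⇒ W
n=18: moves to 15(W), 13(W), 12(W); every one is W ⇒ L
n=19: moves to 16(W), 14(W), 13(W); every one is W ⇒ L
n=20: moves to 17(W), 15(W), 14(W); every one is W ⇒ L
n=21: can move to 18, which is L ⇒ W
n=22: can move to 19, which is L ⇒ W
n=23: can move to 20, which is L ⇒ W
n=24: can move to 19, which is L ⇒ W
n=25: can move to 20, which is L ⇒ W
n=26: can move to 20, which is L ⇒ W
n=27: moves to 24(W), 22(W), 21(W); every one is W ⇒ L
n=28: moves to 25(W), 23(W), 22(W); every one is W ⇒ L
n=29: moves to 26(W), 24(W), 23(W); every one is W ⇒ L
n=30: can move to 27, which is L ⇒ W
The starting position 30 is W: Ada should remove 3, leaving 27, handing over an L position.

Ada wins.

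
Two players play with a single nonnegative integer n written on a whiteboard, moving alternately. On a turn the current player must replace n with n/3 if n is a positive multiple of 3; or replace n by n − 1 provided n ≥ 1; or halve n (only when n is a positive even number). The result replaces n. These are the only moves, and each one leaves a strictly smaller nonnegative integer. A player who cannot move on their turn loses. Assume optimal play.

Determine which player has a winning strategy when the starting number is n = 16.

The second player wins.

Label each position W (a win for the player to move) or L (a loss). A position with no legal move is L; any other position is W exactly when some move reaches an L, and L when every move reaches a W.
n=0: no move → L
n=1: can move to 0, which is L ⇒ W
n=2: the only move is to 1(W), a W ⇒ L
n=3: can move to 2, which is L ⇒ W
n=4: can move to 2, which is L ⇒ W
n=5: the only move is to 4(W), a W ⇒ L
n=6: can move to 2, which is L ⇒ W
n=7: the only move is to 6(W), a W ⇒ L
n=8: can move to 7, which is L ⇒ W
n=9: moves to 3(W), 8(W); every one is W ⇒ L
n=10: can move to 5, which is L ⇒ W
n=11: the only move is to 10(W), a W ⇒ L
n=12: can move to 11, which is L ⇒ W
n=13: the only move is to 12(W), a W ⇒ L
n=14: can move to 7, which is L ⇒ W
n=15: can move to 5, which is L ⇒ W
n=16: moves to 8(W), 15(W); every one is W ⇒ L
The starting position 16 is L: whatever the player to move does, the opponent receives a W position.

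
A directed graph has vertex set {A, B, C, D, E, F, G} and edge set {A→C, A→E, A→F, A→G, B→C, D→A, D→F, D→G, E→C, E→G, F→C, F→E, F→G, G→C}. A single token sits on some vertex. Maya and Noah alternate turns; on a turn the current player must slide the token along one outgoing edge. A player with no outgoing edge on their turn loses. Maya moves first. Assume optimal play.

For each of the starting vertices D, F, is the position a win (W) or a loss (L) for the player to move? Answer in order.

D: L, F: W

Use the standard recursion: the mover loses at a terminal position; elsewhere, the mover wins exactly when some move hands the opponent an L position.
Every edge goes from a vertex to one that appears earlier in the order C, G, E, F, A, B, D, so processing vertices in that order labels each vertex after all of its successors.
C: no outgoing edge → L
G: W (go to C, an L position)
E: W (go to C, an L position)
F: W (go to C, an L position)
A: W (go to C, an L position)
B: W (go to C, an L position)
D: L (options A(W), F(W), G(W) are all W)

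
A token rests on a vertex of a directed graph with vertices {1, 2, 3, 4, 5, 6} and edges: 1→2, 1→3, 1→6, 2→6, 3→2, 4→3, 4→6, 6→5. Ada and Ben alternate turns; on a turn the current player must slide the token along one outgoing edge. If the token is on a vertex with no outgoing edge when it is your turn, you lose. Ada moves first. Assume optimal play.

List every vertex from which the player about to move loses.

2, 4, 5

Positions with no move are L. A position that does have a move is losing for the player to move precisely when every available move leads to a winning position for the opponent. Fill in the labels:
Every edge goes from a vertex to one that appears earlier in the order 5, 6, 2, 3, 1, 4, so processing vertices in that order labels each vertex after all of its successors.
5: no outgoing edge → L
6: W (go to 5, an L position)
2: L (sole option 6(W) is W)
3: W (go to 2, an L position)
1: W (go to 2, an L position)
4: L (options 3(W), 6(W) are all W)
The losing starting vertices are exactly the entries labelled L in this table (3 of them).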